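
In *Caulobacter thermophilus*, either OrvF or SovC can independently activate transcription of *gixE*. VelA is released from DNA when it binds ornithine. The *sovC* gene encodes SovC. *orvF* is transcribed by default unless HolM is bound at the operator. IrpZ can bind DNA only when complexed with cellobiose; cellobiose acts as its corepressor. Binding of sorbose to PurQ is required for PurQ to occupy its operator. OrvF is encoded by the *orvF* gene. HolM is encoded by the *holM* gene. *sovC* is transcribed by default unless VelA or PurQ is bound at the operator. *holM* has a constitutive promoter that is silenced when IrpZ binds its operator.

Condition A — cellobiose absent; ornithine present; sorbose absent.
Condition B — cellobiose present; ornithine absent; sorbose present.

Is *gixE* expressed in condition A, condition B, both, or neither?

both

Condition A:
Cellobiose is absent, so IrpZ is inactive.
With no repressor bound, *holM* is transcribed.
So HolM is produced and active.
With repressor HolM bound, *orvF* is not transcribed.
So OrvF is not produced.
Ornithine is present, so VelA is inactive.
Sorbose is absent, so PurQ is inactive.
With no repressor bound, *sovC* is transcribed.
So SovC is produced and active.
Activator SovC is present, so *gixE* is transcribed.
→ *gixE* is ON in A.
Condition B:
Cellobiose is present, so IrpZ is active.
With repressor IrpZ bound, *holM* is not transcribed.
So HolM is not produced.
With no repressor bound, *orvF* is transcribed.
So OrvF is produced and active.
Ornithine is absent, so VelA is active.
Sorbose is present, so PurQ is active.
With repressor VelA bound, *sovC* is not transcribed.
So SovC is not produced.
Activator OrvF is present, so *gixE* is transcribed.
→ *gixE* is ON in B.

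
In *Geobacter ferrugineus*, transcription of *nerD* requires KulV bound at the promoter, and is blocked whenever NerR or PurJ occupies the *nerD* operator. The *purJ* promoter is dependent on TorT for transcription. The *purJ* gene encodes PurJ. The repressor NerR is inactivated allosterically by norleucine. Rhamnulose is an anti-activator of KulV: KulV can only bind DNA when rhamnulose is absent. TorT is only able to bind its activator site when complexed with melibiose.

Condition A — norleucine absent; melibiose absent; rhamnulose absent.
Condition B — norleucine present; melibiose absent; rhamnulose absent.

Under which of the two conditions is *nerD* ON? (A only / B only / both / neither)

Condition A:
Norleucine is absent, so NerR is active.
Melibiose is absent, so TorT is inactive.
Required activator TorT is absent, so *purJ* is not transcribed.
So PurJ is not produced.
Rhamnulose is absent, so KulV is active.
With repressor NerR bound, *nerD* is not transcribed.
→ *nerD* is OFF in A.
Condition B:
Norleucine is present, so NerR is inactive.
Melibiose is absent, so TorT is inactive.
Required activator TorT is absent, so *purJ* is not transcribed.
So PurJ is not produced.
Rhamnulose is absent, so KulV is active.
No repressor is bound and KulV is active, so *nerD* is transcribed.
→ *nerD* is ON in B.

B only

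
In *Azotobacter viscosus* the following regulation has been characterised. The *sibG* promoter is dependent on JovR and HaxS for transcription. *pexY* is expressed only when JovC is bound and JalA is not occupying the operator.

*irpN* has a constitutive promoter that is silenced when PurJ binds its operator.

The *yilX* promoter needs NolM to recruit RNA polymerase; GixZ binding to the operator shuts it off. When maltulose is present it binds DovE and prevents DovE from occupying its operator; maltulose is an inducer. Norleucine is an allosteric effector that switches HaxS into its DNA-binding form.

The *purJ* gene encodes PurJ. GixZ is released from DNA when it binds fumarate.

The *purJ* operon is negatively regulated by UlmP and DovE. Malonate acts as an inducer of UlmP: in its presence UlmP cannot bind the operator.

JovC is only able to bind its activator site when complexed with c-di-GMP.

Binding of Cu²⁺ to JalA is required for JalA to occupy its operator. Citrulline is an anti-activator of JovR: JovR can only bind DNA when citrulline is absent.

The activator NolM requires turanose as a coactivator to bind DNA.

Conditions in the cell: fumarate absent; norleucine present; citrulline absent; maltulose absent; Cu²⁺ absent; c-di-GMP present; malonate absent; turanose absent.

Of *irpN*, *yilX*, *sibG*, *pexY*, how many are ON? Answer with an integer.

Malonate is absent, so UlmP is active.
Maltulose is absent, so DovE is active.
With repressor UlmP bound, *purJ* is not transcribed.
So PurJ is not produced.
With no repressor bound, *irpN* is transcribed.
→ *irpN* is ON.
Fumarate is absent, so GixZ is active.
Turanose is absent, so NolM is inactive.
With repressor GixZ bound, *yilX* is not transcribed.
→ *yilX* is OFF.
Citrulline is absent, so JovR is active.
Norleucine is present, so HaxS is active.
No repressor is bound and JovR and HaxS are active, so *sibG* is transcribed.
→ *sibG* is ON.
c-di-GMP is present, so JovC is active.
Cu²⁺ is absent, so JalA is inactive.
No repressor is bound and JovC is active, so *pexY* is transcribed.
→ *pexY* is ON.
3 of the 4 genes are transcribed.

3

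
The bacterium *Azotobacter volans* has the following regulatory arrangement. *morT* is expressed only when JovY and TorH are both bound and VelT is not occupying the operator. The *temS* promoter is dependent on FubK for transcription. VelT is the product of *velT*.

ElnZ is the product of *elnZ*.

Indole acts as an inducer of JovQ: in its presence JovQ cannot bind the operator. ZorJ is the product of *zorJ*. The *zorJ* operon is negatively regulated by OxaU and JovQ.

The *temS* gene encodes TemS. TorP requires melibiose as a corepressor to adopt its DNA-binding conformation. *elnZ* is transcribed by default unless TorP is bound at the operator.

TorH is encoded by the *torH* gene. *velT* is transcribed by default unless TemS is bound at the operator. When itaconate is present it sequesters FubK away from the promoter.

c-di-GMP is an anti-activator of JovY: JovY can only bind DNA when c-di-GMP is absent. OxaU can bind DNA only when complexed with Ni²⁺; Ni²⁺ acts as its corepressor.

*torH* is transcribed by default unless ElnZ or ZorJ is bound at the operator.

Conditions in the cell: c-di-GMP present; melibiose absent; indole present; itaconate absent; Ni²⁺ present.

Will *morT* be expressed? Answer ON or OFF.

c-di-GMP is present, so JovY is inactive.
Itaconate is absent, so FubK is active.
No repressor is bound and FubK is active, so *temS* is transcribed.
So TemS is produced and active.
With repressor TemS bound, *velT* is not transcribed.
So VelT is not produced.
Melibiose is absent, so TorP is inactive.
With no repressor bound, *elnZ* is transcribed.
So ElnZ is produced and active.
Ni²⁺ is present, so OxaU is active.
Indole is present, so JovQ is inactive.
With repressor OxaU bound, *zorJ* is not transcribed.
So ZorJ is not produced.
With repressor ElnZ bound, *torH* is not transcribed.
So TorH is not produced.
Required activator JovY is absent, so *morT* is not transcribed.

OFF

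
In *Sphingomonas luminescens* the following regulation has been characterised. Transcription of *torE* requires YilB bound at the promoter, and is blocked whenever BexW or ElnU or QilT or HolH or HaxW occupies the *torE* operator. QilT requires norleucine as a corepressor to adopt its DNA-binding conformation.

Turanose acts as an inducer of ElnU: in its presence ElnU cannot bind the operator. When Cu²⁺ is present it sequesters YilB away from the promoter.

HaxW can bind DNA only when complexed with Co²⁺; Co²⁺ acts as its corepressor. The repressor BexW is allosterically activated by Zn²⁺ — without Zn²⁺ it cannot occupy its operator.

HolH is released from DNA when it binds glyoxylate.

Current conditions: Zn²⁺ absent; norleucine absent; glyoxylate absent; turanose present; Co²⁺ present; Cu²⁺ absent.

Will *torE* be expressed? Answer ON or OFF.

OFF

Zn²⁺ is absent, so BexW is inactive.
Turanose is present, so ElnU is inactive.
Cu²⁺ is absent, so YilB is active.
Norleucine is absent, so QilT is inactive.
Glyoxylate is absent, so HolH is active.
Co²⁺ is present, so HaxW is active.
With repressor HolH bound, *torE* is not transcribed.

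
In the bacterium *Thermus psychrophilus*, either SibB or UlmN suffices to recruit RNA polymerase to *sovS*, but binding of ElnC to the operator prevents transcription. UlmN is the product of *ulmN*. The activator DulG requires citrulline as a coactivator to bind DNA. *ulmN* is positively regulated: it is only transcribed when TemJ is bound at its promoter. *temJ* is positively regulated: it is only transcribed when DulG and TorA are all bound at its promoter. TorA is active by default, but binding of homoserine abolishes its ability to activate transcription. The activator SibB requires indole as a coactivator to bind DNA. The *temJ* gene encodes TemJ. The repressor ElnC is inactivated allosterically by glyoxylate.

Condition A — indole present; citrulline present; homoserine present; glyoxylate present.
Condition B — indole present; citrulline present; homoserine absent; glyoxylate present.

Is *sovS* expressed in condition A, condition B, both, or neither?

both

Condition A:
Indole is present, so SibB is active.
Citrulline is present, so DulG is active.
Homoserine is present, so TorA is inactive.
Required activator TorA is absent, so *temJ* is not transcribed.
So TemJ is not produced.
Required activator TemJ is absent, so *ulmN* is not transcribed.
So UlmN is not produced.
Glyoxylate is present, so ElnC is inactive.
Activator SibB is present, so *sovS* is transcribed.
→ *sovS* is ON in A.
Condition B:
Indole is present, so SibB is active.
Citrulline is present, so DulG is active.
Homoserine is absent, so TorA is active.
No repressor is bound and DulG and TorA are active, so *temJ* is transcribed.
So TemJ is produced and active.
No repressor is bound and TemJ is active, so *ulmN* is transcribed.
So UlmN is produced and active.
Glyoxylate is present, so ElnC is inactive.
Activator SibB is present, so *sovS* is transcribed.
→ *sovS* is ON in B.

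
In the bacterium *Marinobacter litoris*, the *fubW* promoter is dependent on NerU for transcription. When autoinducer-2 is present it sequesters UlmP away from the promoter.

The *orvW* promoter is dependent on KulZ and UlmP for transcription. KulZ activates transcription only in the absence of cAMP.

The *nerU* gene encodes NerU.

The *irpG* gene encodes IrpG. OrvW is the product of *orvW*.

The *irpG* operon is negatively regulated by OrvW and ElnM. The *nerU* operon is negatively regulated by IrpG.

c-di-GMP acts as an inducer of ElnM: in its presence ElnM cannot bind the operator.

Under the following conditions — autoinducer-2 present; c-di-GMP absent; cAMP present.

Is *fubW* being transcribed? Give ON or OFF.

cAMP is present, so KulZ is inactive.
Autoinducer-2 is present, so UlmP is inactive.
Required activator KulZ is absent, so *orvW* is not transcribed.
So OrvW is not produced.
c-di-GMP is absent, so ElnM is active.
With repressor ElnM bound, *irpG* is not transcribed.
So IrpG is not produced.
With no repressor bound, *nerU* is transcribed.
So NerU is produced and active.
No repressor is bound and NerU is active, so *fubW* is transcribed.

ON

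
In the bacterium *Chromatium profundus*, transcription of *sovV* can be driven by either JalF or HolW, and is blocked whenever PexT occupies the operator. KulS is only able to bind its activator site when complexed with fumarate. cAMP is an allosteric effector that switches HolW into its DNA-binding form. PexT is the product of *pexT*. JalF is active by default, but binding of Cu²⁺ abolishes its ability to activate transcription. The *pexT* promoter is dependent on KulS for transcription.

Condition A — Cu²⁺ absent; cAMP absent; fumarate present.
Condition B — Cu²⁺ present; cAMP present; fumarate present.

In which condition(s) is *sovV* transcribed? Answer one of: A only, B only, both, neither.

Condition A:
Cu²⁺ is absent, so JalF is active.
cAMP is absent, so HolW is inactive.
Fumarate is present, so KulS is active.
No repressor is bound and KulS is active, so *pexT* is transcribed.
So PexT is produced and active.
With repressor PexT bound, *sovV* is not transcribed.
→ *sovV* is OFF in A.
Condition B:
Cu²⁺ is present, so JalF is inactive.
cAMP is present, so HolW is active.
Fumarate is present, so KulS is active.
No repressor is bound and KulS is active, so *pexT* is transcribed.
So PexT is produced and active.
With repressor PexT bound, *sovV* is not transcribed.
→ *sovV* is OFF in B.

neither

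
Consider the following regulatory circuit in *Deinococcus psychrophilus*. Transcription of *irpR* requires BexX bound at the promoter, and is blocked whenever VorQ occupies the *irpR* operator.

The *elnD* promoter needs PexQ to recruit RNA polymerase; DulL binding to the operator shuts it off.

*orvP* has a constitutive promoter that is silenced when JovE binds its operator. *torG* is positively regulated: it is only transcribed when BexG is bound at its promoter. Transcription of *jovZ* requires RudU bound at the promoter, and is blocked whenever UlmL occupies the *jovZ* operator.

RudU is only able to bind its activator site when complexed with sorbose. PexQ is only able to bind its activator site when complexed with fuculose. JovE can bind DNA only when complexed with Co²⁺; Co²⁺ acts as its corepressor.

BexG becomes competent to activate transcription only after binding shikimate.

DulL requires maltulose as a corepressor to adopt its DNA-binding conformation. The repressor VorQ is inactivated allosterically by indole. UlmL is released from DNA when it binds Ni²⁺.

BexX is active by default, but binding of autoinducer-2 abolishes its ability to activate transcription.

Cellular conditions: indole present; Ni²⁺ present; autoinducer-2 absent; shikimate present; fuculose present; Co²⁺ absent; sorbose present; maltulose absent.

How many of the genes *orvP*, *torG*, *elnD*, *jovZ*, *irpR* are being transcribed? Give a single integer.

Co²⁺ is absent, so JovE is inactive.
With no repressor bound, *orvP* is transcribed.
→ *orvP* is ON.
Shikimate is present, so BexG is active.
No repressor is bound and BexG is active, so *torG* is transcribed.
→ *torG* is ON.
Fuculose is present, so PexQ is active.
Maltulose is absent, so DulL is inactive.
No repressor is bound and PexQ is active, so *elnD* is transcribed.
→ *elnD* is ON.
Ni²⁺ is present, so UlmL is inactive.
Sorbose is present, so RudU is active.
No repressor is bound and RudU is active, so *jovZ* is transcribed.
→ *jovZ* is ON.
Indole is present, so VorQ is inactive.
Autoinducer-2 is absent, so BexX is active.
No repressor is bound and BexX is active, so *irpR* is transcribed.
→ *irpR* is ON.
5 of the 5 genes are transcribed.

5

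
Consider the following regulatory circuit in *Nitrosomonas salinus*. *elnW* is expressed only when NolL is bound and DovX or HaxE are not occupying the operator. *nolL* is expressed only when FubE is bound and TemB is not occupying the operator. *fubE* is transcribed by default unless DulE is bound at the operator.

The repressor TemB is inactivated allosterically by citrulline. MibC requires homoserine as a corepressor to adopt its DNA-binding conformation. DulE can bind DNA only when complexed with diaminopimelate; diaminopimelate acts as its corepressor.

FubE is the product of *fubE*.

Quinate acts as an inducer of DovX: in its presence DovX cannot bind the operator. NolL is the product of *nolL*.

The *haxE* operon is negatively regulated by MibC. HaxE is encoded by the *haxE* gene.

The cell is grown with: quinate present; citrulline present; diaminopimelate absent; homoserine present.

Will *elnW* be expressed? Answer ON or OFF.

ON

Citrulline is present, so TemB is inactive.
Diaminopimelate is absent, so DulE is inactive.
With no repressor bound, *fubE* is transcribed.
So FubE is produced and active.
No repressor is bound and FubE is active, so *nolL* is transcribed.
So NolL is produced and active.
Quinate is present, so DovX is inactive.
Homoserine is present, so MibC is active.
With repressor MibC bound, *haxE* is not transcribed.
So HaxE is not produced.
No repressor is bound and NolL is active, so *elnW* is transcribed.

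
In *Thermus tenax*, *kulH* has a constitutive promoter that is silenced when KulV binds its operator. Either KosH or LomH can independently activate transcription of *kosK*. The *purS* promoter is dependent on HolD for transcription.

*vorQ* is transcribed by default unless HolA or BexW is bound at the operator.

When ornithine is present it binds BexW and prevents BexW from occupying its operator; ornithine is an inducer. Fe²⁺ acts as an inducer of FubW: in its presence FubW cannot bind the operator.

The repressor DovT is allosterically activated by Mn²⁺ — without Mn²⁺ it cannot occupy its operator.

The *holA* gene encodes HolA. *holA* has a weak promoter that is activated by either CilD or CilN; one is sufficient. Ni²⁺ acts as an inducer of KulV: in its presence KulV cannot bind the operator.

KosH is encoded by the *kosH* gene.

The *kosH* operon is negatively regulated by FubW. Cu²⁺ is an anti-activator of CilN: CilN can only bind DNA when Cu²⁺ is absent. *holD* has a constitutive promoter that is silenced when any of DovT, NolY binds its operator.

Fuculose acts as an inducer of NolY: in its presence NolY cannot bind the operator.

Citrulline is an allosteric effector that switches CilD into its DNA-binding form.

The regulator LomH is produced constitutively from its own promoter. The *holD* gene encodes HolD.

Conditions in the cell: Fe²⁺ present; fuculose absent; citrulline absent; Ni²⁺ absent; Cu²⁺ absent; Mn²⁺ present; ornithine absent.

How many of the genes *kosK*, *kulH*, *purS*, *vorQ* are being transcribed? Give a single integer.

1

Fe²⁺ is present, so FubW is inactive.
With no repressor bound, *kosH* is transcribed.
So KosH is produced and active.
LomH is produced constitutively and is active.
Activator KosH is present, so *kosK* is transcribed.
→ *kosK* is ON.
Ni²⁺ is absent, so KulV is active.
With repressor KulV bound, *kulH* is not transcribed.
→ *kulH* is OFF.
Mn²⁺ is present, so DovT is active.
Fuculose is absent, so NolY is active.
With repressor DovT bound, *holD* is not transcribed.
So HolD is not produced.
Required activator HolD is absent, so *purS* is not transcribed.
→ *purS* is OFF.
Citrulline is absent, so CilD is inactive.
Cu²⁺ is absent, so CilN is active.
Activator CilN is present, so *holA* is transcribed.
So HolA is produced and active.
Ornithine is absent, so BexW is active.
With repressor HolA bound, *vorQ* is not transcribed.
→ *vorQ* is OFF.
1 of the 4 genes is transcribed.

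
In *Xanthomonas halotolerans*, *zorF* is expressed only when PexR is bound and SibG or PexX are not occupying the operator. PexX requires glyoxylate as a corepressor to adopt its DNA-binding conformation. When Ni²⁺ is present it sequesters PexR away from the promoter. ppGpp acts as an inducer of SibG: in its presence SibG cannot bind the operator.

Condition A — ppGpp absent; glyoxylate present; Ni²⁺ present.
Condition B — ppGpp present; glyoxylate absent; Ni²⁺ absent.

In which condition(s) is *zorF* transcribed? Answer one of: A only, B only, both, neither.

B only

Condition A:
ppGpp is absent, so SibG is active.
Glyoxylate is present, so PexX is active.
Ni²⁺ is present, so PexR is inactive.
With repressor SibG bound, *zorF* is not transcribed.
→ *zorF* is OFF in A.
Condition B:
ppGpp is present, so SibG is inactive.
Glyoxylate is absent, so PexX is inactive.
Ni²⁺ is absent, so PexR is active.
No repressor is bound and PexR is active, so *zorF* is transcribed.
→ *zorF* is ON in B.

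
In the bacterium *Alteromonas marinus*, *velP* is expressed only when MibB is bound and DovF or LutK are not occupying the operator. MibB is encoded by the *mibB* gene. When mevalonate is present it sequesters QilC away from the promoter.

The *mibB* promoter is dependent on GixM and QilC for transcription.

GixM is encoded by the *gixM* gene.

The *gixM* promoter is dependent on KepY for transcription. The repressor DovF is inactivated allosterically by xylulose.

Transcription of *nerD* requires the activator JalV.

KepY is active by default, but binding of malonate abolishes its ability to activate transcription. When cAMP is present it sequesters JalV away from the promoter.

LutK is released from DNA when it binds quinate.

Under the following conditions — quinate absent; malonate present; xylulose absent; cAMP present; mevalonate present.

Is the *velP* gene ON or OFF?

OFF

Malonate is present, so KepY is inactive.
Required activator KepY is absent, so *gixM* is not transcribed.
So GixM is not produced.
Mevalonate is present, so QilC is inactive.
Required activator GixM is absent, so *mibB* is not transcribed.
So MibB is not produced.
Xylulose is absent, so DovF is active.
Quinate is absent, so LutK is active.
With repressor DovF bound, *velP* is not transcribed.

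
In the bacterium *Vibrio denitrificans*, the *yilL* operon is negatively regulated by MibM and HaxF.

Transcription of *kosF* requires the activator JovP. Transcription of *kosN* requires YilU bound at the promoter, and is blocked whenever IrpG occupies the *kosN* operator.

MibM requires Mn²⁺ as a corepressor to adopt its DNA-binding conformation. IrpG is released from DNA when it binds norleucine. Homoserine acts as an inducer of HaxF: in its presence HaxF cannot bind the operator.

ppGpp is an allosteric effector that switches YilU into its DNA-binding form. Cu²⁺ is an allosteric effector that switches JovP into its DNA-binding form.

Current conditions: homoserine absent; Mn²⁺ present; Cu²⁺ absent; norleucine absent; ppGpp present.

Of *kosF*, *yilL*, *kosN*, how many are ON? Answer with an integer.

Cu²⁺ is absent, so JovP is inactive.
Required activator JovP is absent, so *kosF* is not transcribed.
→ *kosF* is OFF.
Mn²⁺ is present, so MibM is active.
Homoserine is absent, so HaxF is active.
With repressor MibM bound, *yilL* is not transcribed.
→ *yilL* is OFF.
Norleucine is absent, so IrpG is active.
ppGpp is present, so YilU is active.
With repressor IrpG bound, *kosN* is not transcribed.
→ *kosN* is OFF.
0 of the 3 genes are transcribed.

0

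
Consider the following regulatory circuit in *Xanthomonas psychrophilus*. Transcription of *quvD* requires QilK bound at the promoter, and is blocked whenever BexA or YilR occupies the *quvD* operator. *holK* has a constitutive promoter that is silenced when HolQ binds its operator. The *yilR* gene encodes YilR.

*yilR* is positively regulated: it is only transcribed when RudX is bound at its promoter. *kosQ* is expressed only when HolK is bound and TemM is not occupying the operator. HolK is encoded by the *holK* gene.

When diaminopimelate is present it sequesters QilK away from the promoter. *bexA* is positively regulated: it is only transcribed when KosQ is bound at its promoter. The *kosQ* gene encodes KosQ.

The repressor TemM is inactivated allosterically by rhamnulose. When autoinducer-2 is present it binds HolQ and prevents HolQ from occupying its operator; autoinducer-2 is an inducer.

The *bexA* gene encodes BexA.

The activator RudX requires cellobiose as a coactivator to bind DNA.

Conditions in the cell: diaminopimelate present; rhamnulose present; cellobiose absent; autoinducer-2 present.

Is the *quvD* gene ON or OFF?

Diaminopimelate is present, so QilK is inactive.
Autoinducer-2 is present, so HolQ is inactive.
With no repressor bound, *holK* is transcribed.
So HolK is produced and active.
Rhamnulose is present, so TemM is inactive.
No repressor is bound and HolK is active, so *kosQ* is transcribed.
So KosQ is produced and active.
No repressor is bound and KosQ is active, so *bexA* is transcribed.
So BexA is produced and active.
Cellobiose is absent, so RudX is inactive.
Required activator RudX is absent, so *yilR* is not transcribed.
So YilR is not produced.
With repressor BexA bound, *quvD* is not transcribed.

OFF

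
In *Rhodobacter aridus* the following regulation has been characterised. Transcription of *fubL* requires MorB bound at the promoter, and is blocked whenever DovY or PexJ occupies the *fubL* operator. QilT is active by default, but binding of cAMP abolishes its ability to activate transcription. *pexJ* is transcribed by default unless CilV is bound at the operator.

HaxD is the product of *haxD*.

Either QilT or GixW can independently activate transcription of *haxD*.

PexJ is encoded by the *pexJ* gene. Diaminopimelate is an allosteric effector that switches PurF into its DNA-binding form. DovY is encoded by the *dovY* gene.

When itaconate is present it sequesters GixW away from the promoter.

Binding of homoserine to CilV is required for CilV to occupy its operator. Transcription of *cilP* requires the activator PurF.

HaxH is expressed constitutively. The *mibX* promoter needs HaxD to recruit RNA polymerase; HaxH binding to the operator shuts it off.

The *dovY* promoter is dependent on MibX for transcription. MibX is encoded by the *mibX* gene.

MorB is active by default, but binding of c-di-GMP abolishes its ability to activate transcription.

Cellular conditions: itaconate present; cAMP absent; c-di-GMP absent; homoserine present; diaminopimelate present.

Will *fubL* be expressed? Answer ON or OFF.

HaxH is produced constitutively and is active.
cAMP is absent, so QilT is active.
Itaconate is present, so GixW is inactive.
Activator QilT is present, so *haxD* is transcribed.
So HaxD is produced and active.
With repressor HaxH bound, *mibX* is not transcribed.
So MibX is not produced.
Required activator MibX is absent, so *dovY* is not transcribed.
So DovY is not produced.
Homoserine is present, so CilV is active.
With repressor CilV bound, *pexJ* is not transcribed.
So PexJ is not produced.
c-di-GMP is absent, so MorB is active.
No repressor is bound and MorB is active, so *fubL* is transcribed.

ON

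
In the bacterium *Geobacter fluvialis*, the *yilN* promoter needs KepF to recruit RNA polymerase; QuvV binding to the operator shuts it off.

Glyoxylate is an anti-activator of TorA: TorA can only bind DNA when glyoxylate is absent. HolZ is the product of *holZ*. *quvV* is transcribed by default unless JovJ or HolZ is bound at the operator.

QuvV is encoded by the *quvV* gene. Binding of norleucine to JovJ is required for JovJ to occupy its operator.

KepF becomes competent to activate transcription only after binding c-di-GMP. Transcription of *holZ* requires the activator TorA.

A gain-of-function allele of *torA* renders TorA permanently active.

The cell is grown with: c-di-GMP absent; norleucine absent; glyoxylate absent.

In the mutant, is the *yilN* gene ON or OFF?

OFF

Norleucine is absent, so JovJ is inactive.
TorA is constitutively active in this strain.
No repressor is bound and TorA is active, so *holZ* is transcribed.
So HolZ is produced and active.
With repressor HolZ bound, *quvV* is not transcribed.
So QuvV is not produced.
c-di-GMP is absent, so KepF is inactive.
Required activator KepF is absent, so *yilN* is not transcribed.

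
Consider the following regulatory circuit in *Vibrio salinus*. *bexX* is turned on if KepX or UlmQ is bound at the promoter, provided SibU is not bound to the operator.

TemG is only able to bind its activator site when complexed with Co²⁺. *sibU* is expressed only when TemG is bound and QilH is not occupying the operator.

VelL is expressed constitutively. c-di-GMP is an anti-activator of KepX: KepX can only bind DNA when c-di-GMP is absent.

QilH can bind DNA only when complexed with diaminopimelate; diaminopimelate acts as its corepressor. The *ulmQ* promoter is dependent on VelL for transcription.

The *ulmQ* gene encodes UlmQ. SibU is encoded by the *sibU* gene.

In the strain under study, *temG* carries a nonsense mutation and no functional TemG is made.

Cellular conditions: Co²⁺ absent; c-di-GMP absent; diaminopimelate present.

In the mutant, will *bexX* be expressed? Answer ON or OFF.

c-di-GMP is absent, so KepX is active.
TemG is non-functional in this strain, so it has no effect.
Diaminopimelate is present, so QilH is active.
With repressor QilH bound, *sibU* is not transcribed.
So SibU is not produced.
VelL is produced constitutively and is active.
No repressor is bound and VelL is active, so *ulmQ* is transcribed.
So UlmQ is produced and active.
Activator KepX is present, so *bexX* is transcribed.

ON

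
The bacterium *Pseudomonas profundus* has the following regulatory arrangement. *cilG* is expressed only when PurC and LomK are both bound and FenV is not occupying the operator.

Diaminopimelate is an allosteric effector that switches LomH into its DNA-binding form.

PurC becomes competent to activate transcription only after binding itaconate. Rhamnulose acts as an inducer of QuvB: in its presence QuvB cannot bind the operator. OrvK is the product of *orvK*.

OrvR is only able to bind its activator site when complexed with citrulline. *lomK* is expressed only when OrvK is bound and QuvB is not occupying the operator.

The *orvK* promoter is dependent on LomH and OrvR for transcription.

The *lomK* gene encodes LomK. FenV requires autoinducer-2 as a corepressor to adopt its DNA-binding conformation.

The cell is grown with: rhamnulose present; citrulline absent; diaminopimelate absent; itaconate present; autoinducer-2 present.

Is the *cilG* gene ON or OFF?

Itaconate is present, so PurC is active.
Autoinducer-2 is present, so FenV is active.
Diaminopimelate is absent, so LomH is inactive.
Citrulline is absent, so OrvR is inactive.
Required activator LomH is absent, so *orvK* is not transcribed.
So OrvK is not produced.
Rhamnulose is present, so QuvB is inactive.
Required activator OrvK is absent, so *lomK* is not transcribed.
So LomK is not produced.
With repressor FenV bound, *cilG* is not transcribed.

OFF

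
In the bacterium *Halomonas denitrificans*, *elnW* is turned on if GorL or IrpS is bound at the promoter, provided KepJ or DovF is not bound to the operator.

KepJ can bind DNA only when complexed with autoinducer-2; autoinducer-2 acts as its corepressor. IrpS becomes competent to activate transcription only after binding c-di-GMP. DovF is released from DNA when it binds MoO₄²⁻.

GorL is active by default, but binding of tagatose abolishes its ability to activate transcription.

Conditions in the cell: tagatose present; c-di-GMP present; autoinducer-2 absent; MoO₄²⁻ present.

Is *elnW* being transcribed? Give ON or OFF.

Autoinducer-2 is absent, so KepJ is inactive.
MoO₄²⁻ is present, so DovF is inactive.
Tagatose is present, so GorL is inactive.
c-di-GMP is present, so IrpS is active.
Activator IrpS is present, so *elnW* is transcribed.

ON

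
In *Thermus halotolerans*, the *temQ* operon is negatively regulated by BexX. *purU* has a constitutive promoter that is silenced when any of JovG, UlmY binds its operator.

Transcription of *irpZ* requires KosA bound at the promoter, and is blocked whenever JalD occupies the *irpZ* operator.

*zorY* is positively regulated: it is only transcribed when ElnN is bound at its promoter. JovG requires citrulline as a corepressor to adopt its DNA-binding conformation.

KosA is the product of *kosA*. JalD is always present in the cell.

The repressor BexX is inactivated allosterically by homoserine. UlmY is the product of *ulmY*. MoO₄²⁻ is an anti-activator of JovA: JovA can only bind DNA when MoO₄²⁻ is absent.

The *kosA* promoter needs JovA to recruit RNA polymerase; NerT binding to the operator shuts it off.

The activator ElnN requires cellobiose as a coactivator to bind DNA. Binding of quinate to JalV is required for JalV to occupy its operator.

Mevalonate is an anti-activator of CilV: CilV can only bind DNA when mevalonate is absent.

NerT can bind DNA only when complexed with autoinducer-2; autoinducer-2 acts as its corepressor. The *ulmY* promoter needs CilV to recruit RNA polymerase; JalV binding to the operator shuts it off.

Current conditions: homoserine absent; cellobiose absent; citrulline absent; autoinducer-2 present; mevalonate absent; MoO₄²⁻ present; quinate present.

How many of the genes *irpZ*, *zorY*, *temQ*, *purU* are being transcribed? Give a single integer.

MoO₄²⁻ is present, so JovA is inactive.
Autoinducer-2 is present, so NerT is active.
With repressor NerT bound, *kosA* is not transcribed.
So KosA is not produced.
JalD is produced constitutively and is active.
With repressor JalD bound, *irpZ* is not transcribed.
→ *irpZ* is OFF.
Cellobiose is absent, so ElnN is inactive.
Required activator ElnN is absent, so *zorY* is not transcribed.
→ *zorY* is OFF.
Homoserine is absent, so BexX is active.
With repressor BexX bound, *temQ* is not transcribed.
→ *temQ* is OFF.
Citrulline is absent, so JovG is inactive.
Quinate is present, so JalV is active.
Mevalonate is absent, so CilV is active.
With repressor JalV bound, *ulmY* is not transcribed.
So UlmY is not produced.
With no repressor bound, *purU* is transcribed.
→ *purU* is ON.
1 of the 4 genes is transcribed.

1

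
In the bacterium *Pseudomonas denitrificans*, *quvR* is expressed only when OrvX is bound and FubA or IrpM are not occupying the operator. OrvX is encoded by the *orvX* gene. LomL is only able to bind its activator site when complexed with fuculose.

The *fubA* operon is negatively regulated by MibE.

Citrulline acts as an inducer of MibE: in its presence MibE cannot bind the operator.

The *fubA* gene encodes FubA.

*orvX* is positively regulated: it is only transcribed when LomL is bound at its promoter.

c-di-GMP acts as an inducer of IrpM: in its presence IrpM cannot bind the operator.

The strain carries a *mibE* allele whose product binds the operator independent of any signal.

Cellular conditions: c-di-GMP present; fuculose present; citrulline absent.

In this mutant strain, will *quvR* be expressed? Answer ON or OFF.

MibE is constitutively active in this strain.
With repressor MibE bound, *fubA* is not transcribed.
So FubA is not produced.
c-di-GMP is present, so IrpM is inactive.
Fuculose is present, so LomL is active.
No repressor is bound and LomL is active, so *orvX* is transcribed.
So OrvX is produced and active.
No repressor is bound and OrvX is active, so *quvR* is transcribed.

ON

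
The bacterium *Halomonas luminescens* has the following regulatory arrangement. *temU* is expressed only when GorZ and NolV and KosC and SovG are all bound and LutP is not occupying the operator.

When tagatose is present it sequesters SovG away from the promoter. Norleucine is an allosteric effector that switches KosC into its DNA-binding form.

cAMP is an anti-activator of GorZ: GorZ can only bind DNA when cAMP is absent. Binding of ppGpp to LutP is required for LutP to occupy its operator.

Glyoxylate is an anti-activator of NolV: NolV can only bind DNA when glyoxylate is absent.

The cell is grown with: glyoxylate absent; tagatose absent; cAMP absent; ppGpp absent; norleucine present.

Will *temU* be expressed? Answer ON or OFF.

ON

cAMP is absent, so GorZ is active.
Glyoxylate is absent, so NolV is active.
ppGpp is absent, so LutP is inactive.
Norleucine is present, so KosC is active.
Tagatose is absent, so SovG is active.
No repressor is bound and GorZ and NolV and KosC and SovG are active, so *temU* is transcribed.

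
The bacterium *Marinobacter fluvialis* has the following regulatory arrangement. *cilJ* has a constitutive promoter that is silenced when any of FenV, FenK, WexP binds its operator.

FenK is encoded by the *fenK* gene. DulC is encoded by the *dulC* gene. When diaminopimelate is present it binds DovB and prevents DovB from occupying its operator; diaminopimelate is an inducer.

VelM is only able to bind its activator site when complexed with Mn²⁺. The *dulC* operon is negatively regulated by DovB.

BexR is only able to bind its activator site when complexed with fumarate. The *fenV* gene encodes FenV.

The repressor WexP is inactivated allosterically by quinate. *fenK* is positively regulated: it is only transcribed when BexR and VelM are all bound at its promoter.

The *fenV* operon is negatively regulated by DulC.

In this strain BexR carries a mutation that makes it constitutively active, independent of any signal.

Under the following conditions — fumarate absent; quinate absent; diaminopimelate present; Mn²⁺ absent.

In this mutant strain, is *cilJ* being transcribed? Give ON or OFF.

OFF

Diaminopimelate is present, so DovB is inactive.
With no repressor bound, *dulC* is transcribed.
So DulC is produced and active.
With repressor DulC bound, *fenV* is not transcribed.
So FenV is not produced.
BexR is constitutively active in this strain.
Mn²⁺ is absent, so VelM is inactive.
Required activator VelM is absent, so *fenK* is not transcribed.
So FenK is not produced.
Quinate is absent, so WexP is active.
With repressor WexP bound, *cilJ* is not transcribed.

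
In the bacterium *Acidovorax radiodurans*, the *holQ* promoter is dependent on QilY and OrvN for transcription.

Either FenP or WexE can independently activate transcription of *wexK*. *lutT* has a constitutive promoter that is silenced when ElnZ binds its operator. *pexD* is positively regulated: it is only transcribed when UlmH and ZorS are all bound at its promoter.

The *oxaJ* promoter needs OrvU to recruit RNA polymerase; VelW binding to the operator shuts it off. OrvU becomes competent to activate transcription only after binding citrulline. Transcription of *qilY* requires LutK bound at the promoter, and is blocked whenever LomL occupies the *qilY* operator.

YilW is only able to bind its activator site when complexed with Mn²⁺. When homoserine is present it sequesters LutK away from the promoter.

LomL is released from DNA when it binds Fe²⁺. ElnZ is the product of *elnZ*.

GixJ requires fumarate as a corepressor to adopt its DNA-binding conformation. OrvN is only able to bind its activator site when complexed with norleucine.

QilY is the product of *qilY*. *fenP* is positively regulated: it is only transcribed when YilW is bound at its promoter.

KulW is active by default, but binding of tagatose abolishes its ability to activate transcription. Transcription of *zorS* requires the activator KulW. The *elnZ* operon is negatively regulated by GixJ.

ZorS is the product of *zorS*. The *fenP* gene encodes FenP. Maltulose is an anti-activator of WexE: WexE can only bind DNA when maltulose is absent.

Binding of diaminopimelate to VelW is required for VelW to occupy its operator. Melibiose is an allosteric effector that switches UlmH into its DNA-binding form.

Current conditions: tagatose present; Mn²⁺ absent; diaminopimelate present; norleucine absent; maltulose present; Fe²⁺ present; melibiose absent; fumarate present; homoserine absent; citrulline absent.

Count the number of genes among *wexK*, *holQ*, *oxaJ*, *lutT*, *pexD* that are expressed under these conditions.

Mn²⁺ is absent, so YilW is inactive.
Required activator YilW is absent, so *fenP* is not transcribed.
So FenP is not produced.
Maltulose is present, so WexE is inactive.
No activator is available at the *wexK* promoter, so *wexK* is not transcribed.
→ *wexK* is OFF.
Fe²⁺ is present, so LomL is inactive.
Homoserine is absent, so LutK is active.
No repressor is bound and LutK is active, so *qilY* is transcribed.
So QilY is produced and active.
Norleucine is absent, so OrvN is inactive.
Required activator OrvN is absent, so *holQ* is not transcribed.
→ *holQ* is OFF.
Diaminopimelate is present, so VelW is active.
Citrulline is absent, so OrvU is inactive.
With repressor VelW bound, *oxaJ* is not transcribed.
→ *oxaJ* is OFF.
Fumarate is present, so GixJ is active.
With repressor GixJ bound, *elnZ* is not transcribed.
So ElnZ is not produced.
With no repressor bound, *lutT* is transcribed.
→ *lutT* is ON.
Melibiose is absent, so UlmH is inactive.
Tagatose is present, so KulW is inactive.
Required activator KulW is absent, so *zorS* is not transcribed.
So ZorS is not produced.
Required activator UlmH is absent, so *pexD* is not transcribed.
→ *pexD* is OFF.
1 of the 5 genes is transcribed.

1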